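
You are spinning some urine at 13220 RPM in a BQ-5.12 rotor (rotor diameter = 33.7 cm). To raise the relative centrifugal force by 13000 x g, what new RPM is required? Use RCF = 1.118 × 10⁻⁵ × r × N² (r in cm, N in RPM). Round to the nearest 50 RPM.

15600 RPM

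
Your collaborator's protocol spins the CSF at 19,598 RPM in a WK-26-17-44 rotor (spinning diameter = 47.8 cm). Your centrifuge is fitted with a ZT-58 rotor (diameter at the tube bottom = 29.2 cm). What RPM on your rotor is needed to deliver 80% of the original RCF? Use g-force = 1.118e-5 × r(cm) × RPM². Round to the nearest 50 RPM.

22450 RPM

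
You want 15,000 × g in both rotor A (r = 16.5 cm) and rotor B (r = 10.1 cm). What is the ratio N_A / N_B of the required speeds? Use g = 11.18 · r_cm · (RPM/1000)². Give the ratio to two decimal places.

At fixed RCF, N ∝ 1/√r, so N_A/N_B = √(r_B/r_A) = √(10.1/16.5) = √0.612121 = 0.7824.

0.78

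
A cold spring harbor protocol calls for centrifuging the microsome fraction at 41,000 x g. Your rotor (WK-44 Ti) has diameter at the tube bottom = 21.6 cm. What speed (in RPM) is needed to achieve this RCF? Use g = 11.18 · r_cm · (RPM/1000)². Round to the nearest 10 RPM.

r = 21.6 / 2 = 10.8 cm
41,000 = 11.18 × 10.8 × (N/1000)²
(N/1000)² = 41,000 / 120.744 = 339.5614
N = 1000 × √339.5614 ≈ 18,427.2

≈ 18430 RPM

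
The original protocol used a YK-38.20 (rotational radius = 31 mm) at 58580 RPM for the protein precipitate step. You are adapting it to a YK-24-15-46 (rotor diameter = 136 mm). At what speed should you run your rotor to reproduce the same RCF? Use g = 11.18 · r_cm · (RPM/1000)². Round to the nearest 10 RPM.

39550 RPM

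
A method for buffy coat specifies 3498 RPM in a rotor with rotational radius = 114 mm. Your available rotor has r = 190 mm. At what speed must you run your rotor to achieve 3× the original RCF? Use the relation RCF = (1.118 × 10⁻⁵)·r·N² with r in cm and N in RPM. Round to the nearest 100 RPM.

Original rotor: r = 114 mm = 11.4 cm
RCF_original = 1.118 × 10⁻⁵ × 11.4 × (3498)² = 1.118 × 10⁻⁵ × 11.4 × 12,236,004 ≈ 1,559.5 × g
Target RCF = 3 × 1,559.5 ≈ 4,678.5 × g
Your rotor: r = 190 mm = 19.0 cm
4,678.5 = 1.118 × 10⁻⁵ × 19 × N²
N² = 4,678.5 / (21.242 × 10⁻⁵) = 22,024,762
N ≈ √22,024,762 ≈ 4,693.1

4700 RPM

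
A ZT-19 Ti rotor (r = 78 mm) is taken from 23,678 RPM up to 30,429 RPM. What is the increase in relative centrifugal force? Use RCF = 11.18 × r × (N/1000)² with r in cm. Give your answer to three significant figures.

r = 78 mm = 7.8 cm
RCF₁ = 11.18 × 7.8 × (23.678)² = 11.18 × 7.8 × 560.647684 ≈ 48,890.7 × g
RCF₂ = 11.18 × 7.8 × (30.429)² = 11.18 × 7.8 × 925.924041 ≈ 80,744.3 × g
Increase = 80,744.3 − 48,890.7 = 31,853.6

≈ 31900 × g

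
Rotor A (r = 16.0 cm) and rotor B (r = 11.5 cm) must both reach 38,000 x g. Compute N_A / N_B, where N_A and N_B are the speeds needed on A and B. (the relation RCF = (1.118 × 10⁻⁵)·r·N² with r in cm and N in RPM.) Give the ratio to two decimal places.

At fixed RCF, N ∝ 1/√r, so N_A/N_B = √(r_B/r_A) = √(11.5/16.0) = √0.718750 = 0.8478.

0.85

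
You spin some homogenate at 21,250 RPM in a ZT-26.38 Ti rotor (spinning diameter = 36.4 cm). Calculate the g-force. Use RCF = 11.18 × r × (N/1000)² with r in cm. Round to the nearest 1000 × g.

≈ 92000 × g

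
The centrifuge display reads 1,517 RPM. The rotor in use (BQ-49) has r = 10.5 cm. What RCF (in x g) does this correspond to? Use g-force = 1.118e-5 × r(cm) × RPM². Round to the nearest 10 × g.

RCF ≈ 270 x g

RCF = 1.118 × 10⁻⁵ × r × N²
RCF = 1.118 × 10⁻⁵ × 10.5 × (1517)² = 1.118 × 10⁻⁵ × 10.5 × 2,301,289 ≈ 270.1 × g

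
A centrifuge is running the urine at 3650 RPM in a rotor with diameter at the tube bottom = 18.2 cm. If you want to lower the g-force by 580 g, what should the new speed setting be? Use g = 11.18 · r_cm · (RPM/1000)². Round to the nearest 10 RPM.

r = 18.2 / 2 = 9.1 cm
Current RCF = 11.18 × 9.1 × (3.65)² = 11.18 × 9.1 × 13.3225 ≈ 1,355.4 × g
Target RCF = 1,355.4 − 580 = 775.4 × g
(N/1000)² = 775.4 / 101.738 = 7.621538
N = 1000 × √7.621538 ≈ 2,760.7

≈ 2760 RPM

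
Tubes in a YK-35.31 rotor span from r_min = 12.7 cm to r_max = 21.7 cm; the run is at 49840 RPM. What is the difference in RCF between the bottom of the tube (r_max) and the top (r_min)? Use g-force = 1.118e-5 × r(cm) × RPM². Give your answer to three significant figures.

ΔRCF = 1.118 × 10⁻⁵ × (r_max − r_min) × N² = 1.118 × 10⁻⁵ × 9.0 × 2,484,025,600 ≈ 249,942.7

250000 ×g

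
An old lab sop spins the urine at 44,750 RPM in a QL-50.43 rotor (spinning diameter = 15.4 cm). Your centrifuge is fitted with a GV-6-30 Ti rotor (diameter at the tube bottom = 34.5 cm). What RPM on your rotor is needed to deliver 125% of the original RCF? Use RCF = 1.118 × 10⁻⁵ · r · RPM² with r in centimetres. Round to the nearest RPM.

Original rotor: r = 15.4 / 2 = 7.7 cm
RCF = 1.118 × 10⁻⁵ × r × N²
RCF_original = 1.118 × 10⁻⁵ × 7.7 × (44750)² = 1.118 × 10⁻⁵ × 7.7 × 2,002,562,500 ≈ 172,392.6 × g
Target RCF = 1.25 × 172,392.6 ≈ 215,490.8 × g
Your rotor: r = 34.5 / 2 = 17.25 cm
215,490.8 = 1.118 × 10⁻⁵ × 17.25 × N²
N² = 215,490.8 / (19.2855 × 10⁻⁵) = 1,117,372,119
N ≈ √1,117,372,119 ≈ 33,427.1

33427 RPM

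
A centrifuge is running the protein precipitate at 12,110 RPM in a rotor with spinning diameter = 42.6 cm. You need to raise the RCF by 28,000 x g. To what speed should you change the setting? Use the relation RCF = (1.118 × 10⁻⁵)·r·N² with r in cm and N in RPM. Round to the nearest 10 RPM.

≈ 16260 RPM

r = 42.6 / 2 = 21.3 cm
Current RCF = 1.118 × 10⁻⁵ × 21.3 × (12110)² = 1.118 × 10⁻⁵ × 21.3 × 146,652,100 ≈ 34,922.9 × g
Target RCF = 34,922.9 + 28,000 = 62,922.9 × g
N² = 62,922.9 / (23.8134 × 10⁻⁵) = 264,233,163
N ≈ √264,233,163 ≈ 16,255.3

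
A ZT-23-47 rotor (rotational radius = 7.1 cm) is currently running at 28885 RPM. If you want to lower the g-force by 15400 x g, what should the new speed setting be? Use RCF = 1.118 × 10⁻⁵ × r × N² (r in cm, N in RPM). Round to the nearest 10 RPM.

≈ 25300 RPM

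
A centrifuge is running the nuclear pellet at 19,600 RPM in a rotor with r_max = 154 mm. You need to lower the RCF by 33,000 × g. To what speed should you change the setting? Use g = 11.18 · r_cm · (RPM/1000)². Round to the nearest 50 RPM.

r = 154 mm = 15.4 cm
Current RCF = 11.18 × 15.4 × (19.6)² = 11.18 × 15.4 × 384.16 ≈ 66,141.6 × g
Target RCF = 66,141.6 − 33,000 = 33,141.6 × g
(N/1000)² = 33,141.6 / 172.172 = 192.4912
N = 1000 × √192.4912 ≈ 13,874.1

13850 RPM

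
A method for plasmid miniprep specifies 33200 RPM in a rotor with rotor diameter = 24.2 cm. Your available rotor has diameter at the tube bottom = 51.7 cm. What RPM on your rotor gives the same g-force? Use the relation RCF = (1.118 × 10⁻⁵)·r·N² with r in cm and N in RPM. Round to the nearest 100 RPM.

≈ 22700 RPM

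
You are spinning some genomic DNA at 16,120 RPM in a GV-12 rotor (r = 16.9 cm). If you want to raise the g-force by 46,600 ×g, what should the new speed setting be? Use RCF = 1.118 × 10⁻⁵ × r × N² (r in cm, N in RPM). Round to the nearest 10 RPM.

N₂ ≈ 22510 RPM

Current RCF = 1.118 × 10⁻⁵ × 16.9 × (16120)² = 1.118 × 10⁻⁵ × 16.9 × 259,854,400 ≈ 49,097.4 × g
Target RCF = 49,097.4 + 46,600 = 95,697.4 × g
N² = 95,697.4 / (18.8942 × 10⁻⁵) = 506,490,881
N ≈ √506,490,881 ≈ 22,505.4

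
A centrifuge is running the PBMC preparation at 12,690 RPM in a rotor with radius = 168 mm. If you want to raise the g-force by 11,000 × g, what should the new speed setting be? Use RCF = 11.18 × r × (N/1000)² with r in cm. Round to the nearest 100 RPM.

r = 168 mm = 16.8 cm
Current RCF = 11.18 × 16.8 × (12.69)² = 11.18 × 16.8 × 161.0361 ≈ 30,246.4 × g
Target RCF = 30,246.4 + 11,000 = 41,246.4 × g
(N/1000)² = 41,246.4 / 187.824 = 219.6013
N = 1000 × √219.6013 ≈ 14,819.0

N₂ ≈ 14800 RPM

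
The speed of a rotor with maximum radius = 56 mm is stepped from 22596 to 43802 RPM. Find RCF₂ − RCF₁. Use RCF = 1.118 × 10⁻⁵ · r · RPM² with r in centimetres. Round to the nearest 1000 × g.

r = 56 mm = 5.6 cm
RCF₁ = 1.118 × 10⁻⁵ × 5.6 × (22596)² = 1.118 × 10⁻⁵ × 5.6 × 510,579,216 ≈ 31,966.3 × g
RCF₂ = 1.118 × 10⁻⁵ × 5.6 × (43802)² = 1.118 × 10⁻⁵ × 5.6 × 1,918,615,204 ≈ 120,120.7 × g
Increase = 120,120.7 − 31,966.3 = 88,154.4

88000 x g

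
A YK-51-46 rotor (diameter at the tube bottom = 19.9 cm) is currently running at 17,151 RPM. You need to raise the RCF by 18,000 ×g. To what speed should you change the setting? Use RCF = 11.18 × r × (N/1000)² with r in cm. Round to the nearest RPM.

r = 19.9 / 2 = 9.95 cm
Current RCF = 11.18 × 9.95 × (17.151)² = 11.18 × 9.95 × 294.156801 ≈ 32,722.3 × g
Target RCF = 32,722.3 + 18,000 = 50,722.3 × g
(N/1000)² = 50,722.3 / 111.241 = 455.9677
N = 1000 × √455.9677 ≈ 21,353.4

N₂ ≈ 21353 RPM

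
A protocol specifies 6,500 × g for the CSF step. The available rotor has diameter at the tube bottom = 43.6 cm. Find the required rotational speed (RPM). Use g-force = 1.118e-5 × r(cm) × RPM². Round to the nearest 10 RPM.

r = 43.6 / 2 = 21.8 cm
6,500 = 1.118 × 10⁻⁵ × 21.8 × N²
N² = 6,500 / (24.3724 × 10⁻⁵) = 26,669,511
N ≈ √26,669,511 ≈ 5,164.3

5160 RPM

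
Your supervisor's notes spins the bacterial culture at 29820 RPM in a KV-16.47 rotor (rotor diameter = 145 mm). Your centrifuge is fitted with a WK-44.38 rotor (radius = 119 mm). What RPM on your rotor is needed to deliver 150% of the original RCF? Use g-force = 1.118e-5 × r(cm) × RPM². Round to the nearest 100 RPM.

28500 RPM

Original rotor: r = 145 mm / 2 = 72.5 mm = 7.25 cm
RCF_original = 1.118 × 10⁻⁵ × 7.25 × (29820)² = 1.118 × 10⁻⁵ × 7.25 × 889,232,400 ≈ 72,076.7 × g
Target RCF = 1.5 × 72,076.7 ≈ 108,115 × g
Your rotor: r = 119 mm = 11.9 cm
108,115 = 1.118 × 10⁻⁵ × 11.9 × N²
N² = 108,115 / (13.3042 × 10⁻⁵) = 812,638,114
N ≈ √812,638,114 ≈ 28,506.8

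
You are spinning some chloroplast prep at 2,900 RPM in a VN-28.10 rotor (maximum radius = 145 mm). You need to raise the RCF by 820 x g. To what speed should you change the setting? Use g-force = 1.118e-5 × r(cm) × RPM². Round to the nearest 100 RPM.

N₂ ≈ 3700 RPM

r = 145 mm = 14.5 cm
Current RCF = 1.118 × 10⁻⁵ × 14.5 × (2900)² = 1.118 × 10⁻⁵ × 14.5 × 8,410,000 ≈ 1,363.3 × g
Target RCF = 1,363.3 + 820 = 2,183.3 × g
N² = 2,183.3 / (16.211 × 10⁻⁵) = 13,468,016
N ≈ √13,468,016 ≈ 3,669.9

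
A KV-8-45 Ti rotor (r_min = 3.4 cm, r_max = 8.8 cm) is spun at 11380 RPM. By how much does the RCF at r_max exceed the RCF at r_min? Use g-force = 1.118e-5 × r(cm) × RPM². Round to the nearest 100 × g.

RCF_max = 1.118 × 10⁻⁵ × 8.8 × (11380)² = 1.118 × 10⁻⁵ × 8.8 × 129,504,400 ≈ 12,741.2 × g
RCF_min = 1.118 × 10⁻⁵ × 3.4 × (11380)² = 1.118 × 10⁻⁵ × 3.4 × 129,504,400 ≈ 4,922.7 × g
ΔRCF = 12,741.2 − 4,922.7 = 7,818.5

7800 ×g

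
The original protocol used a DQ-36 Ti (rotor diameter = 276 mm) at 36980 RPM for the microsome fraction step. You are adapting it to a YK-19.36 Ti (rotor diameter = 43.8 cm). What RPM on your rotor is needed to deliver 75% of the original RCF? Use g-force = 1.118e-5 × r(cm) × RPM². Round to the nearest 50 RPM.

≈ 25400 RPM

Original rotor: r = 276 mm / 2 = 138 mm = 13.8 cm
RCF_original = 1.118 × 10⁻⁵ × 13.8 × (36980)² = 1.118 × 10⁻⁵ × 13.8 × 1,367,520,400 ≈ 210,986.5 × g
Target RCF = 0.75 × 210,986.5 ≈ 158,239.9 × g
Your rotor: r = 43.8 / 2 = 21.9 cm
158,239.9 = 1.118 × 10⁻⁵ × 21.9 × N²
N² = 158,239.9 / (24.4842 × 10⁻⁵) = 646,293,936
N ≈ √646,293,936 ≈ 25,422.3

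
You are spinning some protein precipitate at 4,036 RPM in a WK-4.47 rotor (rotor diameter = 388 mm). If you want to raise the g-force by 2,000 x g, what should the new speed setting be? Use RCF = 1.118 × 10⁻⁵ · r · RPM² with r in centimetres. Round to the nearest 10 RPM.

N₂ ≈ 5050 RPM

r = 388 mm / 2 = 194 mm = 19.4 cm
Current RCF = 1.118 × 10⁻⁵ × 19.4 × (4036)² = 1.118 × 10⁻⁵ × 19.4 × 16,289,296 ≈ 3,533 × g
Target RCF = 3,533 + 2,000 = 5,533 × g
N² = 5,533 / (21.6892 × 10⁻⁵) = 25,510,392
N ≈ √25,510,392 ≈ 5,050.8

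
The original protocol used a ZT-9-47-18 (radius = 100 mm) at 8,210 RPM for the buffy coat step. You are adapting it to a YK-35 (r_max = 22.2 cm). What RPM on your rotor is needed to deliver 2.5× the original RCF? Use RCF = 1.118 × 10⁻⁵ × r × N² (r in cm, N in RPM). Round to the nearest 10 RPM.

8710 RPM

Original rotor: r = 100 mm = 10.0 cm
RCF = 1.118 × 10⁻⁵ × r × N²
RCF_original = 1.118 × 10⁻⁵ × 10 × (8210)² = 1.118 × 10⁻⁵ × 10 × 67,404,100 ≈ 7,535.8 × g
Target RCF = 2.5 × 7,535.8 ≈ 18,839.5 × g
18,839.5 = 1.118 × 10⁻⁵ × 22.2 × N²
N² = 18,839.5 / (24.8196 × 10⁻⁵) = 75,905,736
N ≈ √75,905,736 ≈ 8,712.4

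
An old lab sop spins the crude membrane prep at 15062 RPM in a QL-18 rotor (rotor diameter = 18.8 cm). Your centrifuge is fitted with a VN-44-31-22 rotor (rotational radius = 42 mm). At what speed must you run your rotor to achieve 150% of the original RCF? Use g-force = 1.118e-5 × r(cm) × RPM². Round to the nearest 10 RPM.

Original rotor: r = 18.8 / 2 = 9.4 cm
RCF_original = 1.118 × 10⁻⁵ × 9.4 × (15062)² = 1.118 × 10⁻⁵ × 9.4 × 226,863,844 ≈ 23,841.6 × g
Target RCF = 1.5 × 23,841.6 ≈ 35,762.4 × g
Your rotor: r = 42 mm = 4.2 cm
35,762.4 = 1.118 × 10⁻⁵ × 4.2 × N²
N² = 35,762.4 / (4.6956 × 10⁻⁵) = 761,615,129
N ≈ √761,615,129 ≈ 27,597.4

27600 RPM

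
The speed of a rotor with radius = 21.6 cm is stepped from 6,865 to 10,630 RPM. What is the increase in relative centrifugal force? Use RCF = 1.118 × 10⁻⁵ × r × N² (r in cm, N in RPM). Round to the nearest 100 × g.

RCF₁ = 1.118 × 10⁻⁵ × 21.6 × (6865)² = 1.118 × 10⁻⁵ × 21.6 × 47,128,225 ≈ 11,380.9 × g
RCF₂ = 1.118 × 10⁻⁵ × 21.6 × (10630)² = 1.118 × 10⁻⁵ × 21.6 × 112,996,900 ≈ 27,287.4 × g
Increase = 27,287.4 − 11,380.9 = 15,906.5

15900 ×g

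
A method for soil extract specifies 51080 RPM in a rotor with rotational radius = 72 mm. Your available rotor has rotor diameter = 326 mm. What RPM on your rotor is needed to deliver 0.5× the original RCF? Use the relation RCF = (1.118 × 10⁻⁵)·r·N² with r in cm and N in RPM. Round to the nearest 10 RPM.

24010 RPM

Original rotor: r = 72 mm = 7.2 cm
RCF_original = 1.118 × 10⁻⁵ × 7.2 × (51080)² = 1.118 × 10⁻⁵ × 7.2 × 2,609,166,400 ≈ 210,027.5 × g
Target RCF = 0.5 × 210,027.5 ≈ 105,013.8 × g
Your rotor: r = 326 mm / 2 = 163 mm = 16.3 cm
105,013.8 = 1.118 × 10⁻⁵ × 16.3 × N²
N² = 105,013.8 / (18.2234 × 10⁻⁵) = 576,257,998
N ≈ √576,257,998 ≈ 24,005.4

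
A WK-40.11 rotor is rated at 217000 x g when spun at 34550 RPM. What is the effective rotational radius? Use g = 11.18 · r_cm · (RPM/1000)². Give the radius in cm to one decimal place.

16.3 cm

RCF = 11.18 × r × (N/1000)²
217000 = 11.18 × r × (34.55)²
r = 217000 / (11.18 × 1193.7025) = 217000 / 13345.59 ≈ 16.260 cm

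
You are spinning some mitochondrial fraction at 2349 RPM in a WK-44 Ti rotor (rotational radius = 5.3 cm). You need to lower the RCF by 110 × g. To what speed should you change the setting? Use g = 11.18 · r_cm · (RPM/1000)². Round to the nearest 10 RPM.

Current RCF = 11.18 × 5.3 × (2.349)² = 11.18 × 5.3 × 5.517801 ≈ 327 × g
Target RCF = 327 − 110 = 217 × g
(N/1000)² = 217 / 59.254 = 3.6622
N = 1000 × √3.6622 ≈ 1,913.7

≈ 1910 RPM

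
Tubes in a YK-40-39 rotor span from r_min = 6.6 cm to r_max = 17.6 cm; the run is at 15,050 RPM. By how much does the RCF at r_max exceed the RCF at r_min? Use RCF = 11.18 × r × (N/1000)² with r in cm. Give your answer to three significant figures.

27900 x g

RCF_max = 11.18 × 17.6 × (15.05)² = 11.18 × 17.6 × 226.5025 ≈ 44,568.4 × g
RCF_min = 11.18 × 6.6 × (15.05)² = 11.18 × 6.6 × 226.5025 ≈ 16,713.2 × g
ΔRCF = 44,568.4 − 16,713.2 = 27,855.2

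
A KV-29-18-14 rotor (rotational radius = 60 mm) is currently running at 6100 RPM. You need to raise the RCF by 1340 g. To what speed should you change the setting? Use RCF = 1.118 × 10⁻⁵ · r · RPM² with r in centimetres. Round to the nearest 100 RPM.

r = 60 mm = 6.0 cm
Current RCF = 1.118 × 10⁻⁵ × 6 × (6100)² = 1.118 × 10⁻⁵ × 6 × 37,210,000 ≈ 2,496 × g
Target RCF = 2,496 + 1,340 = 3,836 × g
N² = 3,836 / (6.708 × 10⁻⁵) = 57,185,450
N ≈ √57,185,450 ≈ 7,562.1

N₂ ≈ 7600 RPM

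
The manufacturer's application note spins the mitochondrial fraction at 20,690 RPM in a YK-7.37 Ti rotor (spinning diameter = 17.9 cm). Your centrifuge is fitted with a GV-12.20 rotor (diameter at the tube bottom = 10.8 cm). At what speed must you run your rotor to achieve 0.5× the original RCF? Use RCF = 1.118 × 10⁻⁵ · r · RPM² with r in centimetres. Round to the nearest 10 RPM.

Original rotor: r = 17.9 / 2 = 8.95 cm
RCF_original = 1.118 × 10⁻⁵ × 8.95 × (20690)² = 1.118 × 10⁻⁵ × 8.95 × 428,076,100 ≈ 42,833.7 × g
Target RCF = 0.5 × 42,833.7 ≈ 21,416.8 × g
Your rotor: r = 10.8 / 2 = 5.4 cm
21,416.8 = 1.118 × 10⁻⁵ × 5.4 × N²
N² = 21,416.8 / (6.0372 × 10⁻⁵) = 354,747,234
N ≈ √354,747,234 ≈ 18,834.7

≈ 18830 RPM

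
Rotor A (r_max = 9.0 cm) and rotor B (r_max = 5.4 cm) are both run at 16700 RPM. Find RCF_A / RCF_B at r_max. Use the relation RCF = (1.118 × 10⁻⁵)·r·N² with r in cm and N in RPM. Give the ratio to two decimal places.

1.67

At fixed N, RCF ∝ r, so RCF_A/RCF_B = r_A/r_B = 9.0 / 5.4 = 1.6667.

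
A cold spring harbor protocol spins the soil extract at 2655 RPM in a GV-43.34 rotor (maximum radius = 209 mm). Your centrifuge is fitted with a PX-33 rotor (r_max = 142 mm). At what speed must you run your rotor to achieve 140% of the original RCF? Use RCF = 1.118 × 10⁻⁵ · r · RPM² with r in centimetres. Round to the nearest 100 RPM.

≈ 3800 RPM

Original rotor: r = 209 mm = 20.9 cm
RCF_original = 1.118 × 10⁻⁵ × 20.9 × (2655)² = 1.118 × 10⁻⁵ × 20.9 × 7,049,025 ≈ 1,647.1 × g
Target RCF = 1.4 × 1,647.1 ≈ 2,305.9 × g
Your rotor: r = 142 mm = 14.2 cm
2,305.9 = 1.118 × 10⁻⁵ × 14.2 × N²
N² = 2,305.9 / (15.8756 × 10⁻⁵) = 14,524,805
N ≈ √14,524,805 ≈ 3,811.1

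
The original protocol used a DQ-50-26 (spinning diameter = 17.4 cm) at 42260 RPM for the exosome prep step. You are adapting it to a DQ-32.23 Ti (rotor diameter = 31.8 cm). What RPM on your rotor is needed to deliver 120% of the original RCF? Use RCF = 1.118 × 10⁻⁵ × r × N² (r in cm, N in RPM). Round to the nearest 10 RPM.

Original rotor: r = 17.4 / 2 = 8.7 cm
RCF_original = 1.118 × 10⁻⁵ × 8.7 × (42260)² = 1.118 × 10⁻⁵ × 8.7 × 1,785,907,600 ≈ 173,708.1 × g
Target RCF = 1.2 × 173,708.1 ≈ 208,449.7 × g
Your rotor: r = 31.8 / 2 = 15.9 cm
208,449.7 = 1.118 × 10⁻⁵ × 15.9 × N²
N² = 208,449.7 / (17.7762 × 10⁻⁵) = 1,172,633,634
N ≈ √1,172,633,634 ≈ 34,243.7

34240 RPM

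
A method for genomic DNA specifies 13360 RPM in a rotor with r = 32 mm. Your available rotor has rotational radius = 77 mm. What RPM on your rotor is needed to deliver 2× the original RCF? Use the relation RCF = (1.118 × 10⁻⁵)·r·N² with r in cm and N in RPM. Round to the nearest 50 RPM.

12200 RPM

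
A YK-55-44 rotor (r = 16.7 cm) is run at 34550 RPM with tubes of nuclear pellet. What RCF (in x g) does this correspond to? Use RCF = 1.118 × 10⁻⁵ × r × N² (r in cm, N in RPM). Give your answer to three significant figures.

RCF = 1.118 × 10⁻⁵ × 16.7 × (34550)² = 1.118 × 10⁻⁵ × 16.7 × 1,193,702,500 ≈ 222,871.4 × g

RCF ≈ 223000 x g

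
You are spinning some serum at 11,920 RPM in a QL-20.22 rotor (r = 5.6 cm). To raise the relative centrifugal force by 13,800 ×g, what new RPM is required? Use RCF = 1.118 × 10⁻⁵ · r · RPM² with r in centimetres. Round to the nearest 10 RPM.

Current RCF = 1.118 × 10⁻⁵ × 5.6 × (11920)² = 1.118 × 10⁻⁵ × 5.6 × 142,086,400 ≈ 8,895.7 × g
Target RCF = 8,895.7 + 13,800 = 22,695.7 × g
N² = 22,695.7 / (6.2608 × 10⁻⁵) = 362,504,792
N ≈ √362,504,792 ≈ 19,039.6

19040 RPM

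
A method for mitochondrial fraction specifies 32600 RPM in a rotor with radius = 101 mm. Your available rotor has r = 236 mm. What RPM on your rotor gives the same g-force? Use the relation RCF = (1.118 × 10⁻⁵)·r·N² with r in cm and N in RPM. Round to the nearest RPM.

≈ 21327 RPM

Original rotor: r = 101 mm = 10.1 cm
RCF = 1.118 × 10⁻⁵ × r × N²
RCF_original = 1.118 × 10⁻⁵ × 10.1 × (32600)² = 1.118 × 10⁻⁵ × 10.1 × 1,062,760,000 ≈ 120,004.7 × g
Your rotor: r = 236 mm = 23.6 cm
120,004.7 = 1.118 × 10⁻⁵ × 23.6 × N²
N² = 120,004.7 / (26.3848 × 10⁻⁵) = 454,825,127
N ≈ √454,825,127 ≈ 21,326.6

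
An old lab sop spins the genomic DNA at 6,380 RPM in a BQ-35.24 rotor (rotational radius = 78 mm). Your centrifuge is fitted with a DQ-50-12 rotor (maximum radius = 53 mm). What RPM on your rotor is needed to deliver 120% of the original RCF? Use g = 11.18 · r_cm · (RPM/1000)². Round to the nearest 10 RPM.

≈ 8480 RPM

Original rotor: r = 78 mm = 7.8 cm
RCF = 11.18 × r × (N/1000)²
RCF_original = 11.18 × 7.8 × (6.38)² = 11.18 × 7.8 × 40.7044 ≈ 3,549.6 × g
Target RCF = 1.2 × 3,549.6 ≈ 4,259.5 × g
Your rotor: r = 53 mm = 5.3 cm
4,259.5 = 11.18 × 5.3 × (N/1000)²
(N/1000)² = 4,259.5 / 59.254 = 71.88544
N = 1000 × √71.88544 ≈ 8,478.5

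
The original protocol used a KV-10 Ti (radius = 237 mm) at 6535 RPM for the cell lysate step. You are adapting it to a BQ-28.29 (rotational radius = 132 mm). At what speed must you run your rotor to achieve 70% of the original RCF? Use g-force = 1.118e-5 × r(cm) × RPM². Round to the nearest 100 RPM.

Original rotor: r = 237 mm = 23.7 cm
RCF_original = 1.118 × 10⁻⁵ × 23.7 × (6535)² = 1.118 × 10⁻⁵ × 23.7 × 42,706,225 ≈ 11,315.7 × g
Target RCF = 0.7 × 11,315.7 ≈ 7,921 × g
Your rotor: r = 132 mm = 13.2 cm
7,921 = 1.118 × 10⁻⁵ × 13.2 × N²
N² = 7,921 / (14.7576 × 10⁻⁵) = 53,674,039
N ≈ √53,674,039 ≈ 7,326.3

7300 RPM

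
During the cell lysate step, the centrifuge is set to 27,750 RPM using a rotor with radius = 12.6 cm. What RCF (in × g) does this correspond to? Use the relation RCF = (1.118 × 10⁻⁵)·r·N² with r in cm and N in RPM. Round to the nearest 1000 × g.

RCF ≈ 108000 × g

RCF = 1.118 × 10⁻⁵ × 12.6 × (27750)² = 1.118 × 10⁻⁵ × 12.6 × 770,062,500 ≈ 108,477.2 × g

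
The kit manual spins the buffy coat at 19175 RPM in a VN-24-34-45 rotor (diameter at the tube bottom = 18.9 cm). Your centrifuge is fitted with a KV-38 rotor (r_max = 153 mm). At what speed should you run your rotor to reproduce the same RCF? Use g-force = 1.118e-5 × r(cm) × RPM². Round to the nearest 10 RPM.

Original rotor: r = 18.9 / 2 = 9.45 cm
RCF_original = 1.118 × 10⁻⁵ × 9.45 × (19175)² = 1.118 × 10⁻⁵ × 9.45 × 367,680,625 ≈ 38,845.8 × g
Your rotor: r = 153 mm = 15.3 cm
38,845.8 = 1.118 × 10⁻⁵ × 15.3 × N²
N² = 38,845.8 / (17.1054 × 10⁻⁵) = 227,096,706
N ≈ √227,096,706 ≈ 15,069.7

15070 RPM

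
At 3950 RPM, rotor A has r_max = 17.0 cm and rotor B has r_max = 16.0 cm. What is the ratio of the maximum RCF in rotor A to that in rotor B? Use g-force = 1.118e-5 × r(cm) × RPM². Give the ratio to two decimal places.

At fixed N, RCF ∝ r, so RCF_A/RCF_B = r_A/r_B = 17.0 / 16.0 = 1.0625.

1.06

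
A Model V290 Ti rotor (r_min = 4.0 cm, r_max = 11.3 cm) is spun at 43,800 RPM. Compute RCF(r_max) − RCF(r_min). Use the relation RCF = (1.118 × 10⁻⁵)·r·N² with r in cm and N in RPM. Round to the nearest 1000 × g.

RCF_max = 1.118 × 10⁻⁵ × 11.3 × (43800)² = 1.118 × 10⁻⁵ × 11.3 × 1,918,440,000 ≈ 242,364.2 × g
RCF_min = 1.118 × 10⁻⁵ × 4 × (43800)² = 1.118 × 10⁻⁵ × 4 × 1,918,440,000 ≈ 85,792.6 × g
ΔRCF = 242,364.2 − 85,792.6 = 156,571.6

≈ 157000 g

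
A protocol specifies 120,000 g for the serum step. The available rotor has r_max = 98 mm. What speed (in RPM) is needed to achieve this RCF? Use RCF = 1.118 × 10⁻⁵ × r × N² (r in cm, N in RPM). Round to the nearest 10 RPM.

N ≈ 33090 RPM

r = 98 mm = 9.8 cm
120,000 = 1.118 × 10⁻⁵ × 9.8 × N²
N² = 120,000 / (10.9564 × 10⁻⁵) = 1,095,250,265
N ≈ √1,095,250,265 ≈ 33,094.6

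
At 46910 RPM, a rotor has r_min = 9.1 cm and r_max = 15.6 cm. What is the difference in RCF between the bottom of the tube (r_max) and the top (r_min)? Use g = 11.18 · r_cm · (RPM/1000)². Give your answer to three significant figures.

RCF_max = 11.18 × 15.6 × (46.91)² = 11.18 × 15.6 × 2,200.5481 ≈ 383,793.2 × g
RCF_min = 11.18 × 9.1 × (46.91)² = 11.18 × 9.1 × 2,200.5481 ≈ 223,879.4 × g
ΔRCF = 383,793.2 − 223,879.4 = 159,913.8

ΔRCF ≈ 160000 × g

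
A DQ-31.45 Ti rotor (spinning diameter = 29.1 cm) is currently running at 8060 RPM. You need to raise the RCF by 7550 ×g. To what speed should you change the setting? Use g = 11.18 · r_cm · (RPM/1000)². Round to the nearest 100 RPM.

10600 RPM

r = 29.1 / 2 = 14.55 cm
Current RCF = 11.18 × 14.55 × (8.06)² = 11.18 × 14.55 × 64.9636 ≈ 10,567.6 × g
Target RCF = 10,567.6 + 7,550 = 18,117.6 × g
(N/1000)² = 18,117.6 / 162.669 = 111.3771
N = 1000 × √111.3771 ≈ 10,553.5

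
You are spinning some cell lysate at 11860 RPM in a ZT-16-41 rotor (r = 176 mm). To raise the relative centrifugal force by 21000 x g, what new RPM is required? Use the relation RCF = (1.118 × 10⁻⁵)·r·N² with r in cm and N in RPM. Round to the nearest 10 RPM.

r = 176 mm = 17.6 cm
Current RCF = 1.118 × 10⁻⁵ × 17.6 × (11860)² = 1.118 × 10⁻⁵ × 17.6 × 140,659,600 ≈ 27,677.3 × g
Target RCF = 27,677.3 + 21,000 = 48,677.3 × g
N² = 48,677.3 / (19.6768 × 10⁻⁵) = 247,384,229
N ≈ √247,384,229 ≈ 15,728.5

15730 RPM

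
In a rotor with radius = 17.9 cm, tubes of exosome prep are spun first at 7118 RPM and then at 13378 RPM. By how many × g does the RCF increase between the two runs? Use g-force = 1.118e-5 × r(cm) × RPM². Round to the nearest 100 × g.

RCF₁ = 1.118 × 10⁻⁵ × 17.9 × (7118)² = 1.118 × 10⁻⁵ × 17.9 × 50,665,924 ≈ 10,139.4 × g
RCF₂ = 1.118 × 10⁻⁵ × 17.9 × (13378)² = 1.118 × 10⁻⁵ × 17.9 × 178,970,884 ≈ 35,816 × g
Increase = 35,816 − 10,139.4 = 25,676.6

≈ 25700 × g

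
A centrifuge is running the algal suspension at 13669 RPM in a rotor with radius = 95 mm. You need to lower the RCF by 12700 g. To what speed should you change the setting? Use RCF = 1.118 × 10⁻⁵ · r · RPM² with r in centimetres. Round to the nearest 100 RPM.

≈ 8200 RPM

r = 95 mm = 9.5 cm
Current RCF = 1.118 × 10⁻⁵ × 9.5 × (13669)² = 1.118 × 10⁻⁵ × 9.5 × 186,841,561 ≈ 19,844.4 × g
Target RCF = 19,844.4 − 12,700 = 7,144.4 × g
N² = 7,144.4 / (10.621 × 10⁻⁵) = 67,266,736
N ≈ √67,266,736 ≈ 8,201.6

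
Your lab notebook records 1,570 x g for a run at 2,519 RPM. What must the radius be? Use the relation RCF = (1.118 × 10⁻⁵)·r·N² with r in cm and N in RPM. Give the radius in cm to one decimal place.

1570 = 1.118 × 10⁻⁵ × r × (2519)²
r = 1570 / (1.118 × 10⁻⁵ × 6,345,361) = 1570 / 70.94114 ≈ 22.131 cm

≈ 22.1 cm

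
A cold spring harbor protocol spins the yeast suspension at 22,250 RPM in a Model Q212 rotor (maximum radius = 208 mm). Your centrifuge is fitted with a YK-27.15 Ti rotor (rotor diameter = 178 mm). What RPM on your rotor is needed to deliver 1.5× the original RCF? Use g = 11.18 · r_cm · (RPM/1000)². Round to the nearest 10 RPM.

41660 RPM

Original rotor: r = 208 mm = 20.8 cm
RCF_original = 11.18 × 20.8 × (22.25)² = 11.18 × 20.8 × 495.0625 ≈ 115,123.8 × g
Target RCF = 1.5 × 115,123.8 ≈ 172,685.7 × g
Your rotor: r = 178 mm / 2 = 89 mm = 8.9 cm
172,685.7 = 11.18 × 8.9 × (N/1000)²
(N/1000)² = 172,685.7 / 99.502 = 1735.5
N = 1000 × √1735.5 ≈ 41,659.3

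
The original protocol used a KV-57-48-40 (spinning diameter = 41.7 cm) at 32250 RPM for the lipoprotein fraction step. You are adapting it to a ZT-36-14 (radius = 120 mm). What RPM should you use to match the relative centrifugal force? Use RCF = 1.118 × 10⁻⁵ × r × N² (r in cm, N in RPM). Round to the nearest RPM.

Original rotor: r = 41.7 / 2 = 20.85 cm
RCF_original = 1.118 × 10⁻⁵ × 20.85 × (32250)² = 1.118 × 10⁻⁵ × 20.85 × 1,040,062,500 ≈ 242,441.7 × g
Your rotor: r = 120 mm = 12.0 cm
242,441.7 = 1.118 × 10⁻⁵ × 12 × N²
N² = 242,441.7 / (13.416 × 10⁻⁵) = 1,807,108,676
N ≈ √1,807,108,676 ≈ 42,510.1

≈ 42510 RPM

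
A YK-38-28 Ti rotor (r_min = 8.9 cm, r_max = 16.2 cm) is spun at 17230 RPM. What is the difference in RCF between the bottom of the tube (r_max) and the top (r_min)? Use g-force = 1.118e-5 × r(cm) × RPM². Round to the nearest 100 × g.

ΔRCF ≈ 24200 ×g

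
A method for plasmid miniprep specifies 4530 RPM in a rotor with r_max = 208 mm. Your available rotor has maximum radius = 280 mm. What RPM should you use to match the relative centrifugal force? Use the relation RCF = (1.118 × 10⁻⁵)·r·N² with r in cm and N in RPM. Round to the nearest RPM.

Original rotor: r = 208 mm = 20.8 cm
RCF_original = 1.118 × 10⁻⁵ × 20.8 × (4530)² = 1.118 × 10⁻⁵ × 20.8 × 20,520,900 ≈ 4,772 × g
Your rotor: r = 280 mm = 28.0 cm
4,772 = 1.118 × 10⁻⁵ × 28 × N²
N² = 4,772 / (31.304 × 10⁻⁵) = 15,244,058
N ≈ √15,244,058 ≈ 3,904.4

3904 RPM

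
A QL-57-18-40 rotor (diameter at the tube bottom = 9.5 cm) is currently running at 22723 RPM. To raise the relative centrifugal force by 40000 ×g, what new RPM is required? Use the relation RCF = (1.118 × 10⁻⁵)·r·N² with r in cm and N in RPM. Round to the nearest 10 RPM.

r = 9.5 / 2 = 4.75 cm
Current RCF = 1.118 × 10⁻⁵ × 4.75 × (22723)² = 1.118 × 10⁻⁵ × 4.75 × 516,334,729 ≈ 27,420 × g
Target RCF = 27,420 + 40,000 = 67,420 × g
N² = 67,420 / (5.3105 × 10⁻⁵) = 1,269,560,305
N ≈ √1,269,560,305 ≈ 35,630.9

N₂ ≈ 35630 RPM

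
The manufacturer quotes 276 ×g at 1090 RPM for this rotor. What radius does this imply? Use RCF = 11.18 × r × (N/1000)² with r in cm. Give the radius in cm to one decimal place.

≈ 20.8 cm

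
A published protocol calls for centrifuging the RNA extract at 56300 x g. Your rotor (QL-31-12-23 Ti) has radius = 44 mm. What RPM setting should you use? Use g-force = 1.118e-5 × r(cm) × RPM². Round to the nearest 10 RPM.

33830 RPM

r = 44 mm = 4.4 cm
56,300 = 1.118 × 10⁻⁵ × 4.4 × N²
N² = 56,300 / (4.9192 × 10⁻⁵) = 1,144,495,040
N ≈ √1,144,495,040 ≈ 33,830.4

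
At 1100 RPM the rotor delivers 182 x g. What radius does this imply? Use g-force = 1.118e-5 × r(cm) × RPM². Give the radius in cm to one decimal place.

182 = 1.118 × 10⁻⁵ × r × (1100)²
r = 182 / (1.118 × 10⁻⁵ × 1,210,000) = 182 / 13.5278 ≈ 13.454 cm

13.5 cm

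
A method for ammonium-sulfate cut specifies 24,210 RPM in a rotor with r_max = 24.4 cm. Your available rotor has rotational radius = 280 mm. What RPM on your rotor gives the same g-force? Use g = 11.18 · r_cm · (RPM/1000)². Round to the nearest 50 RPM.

≈ 22600 RPM

RCF_original = 11.18 × 24.4 × (24.21)² = 11.18 × 24.4 × 586.1241 ≈ 159,890 × g
Your rotor: r = 280 mm = 28.0 cm
159,890 = 11.18 × 28 × (N/1000)²
(N/1000)² = 159,890 / 313.04 = 510.7654
N = 1000 × √510.7654 ≈ 22,600.1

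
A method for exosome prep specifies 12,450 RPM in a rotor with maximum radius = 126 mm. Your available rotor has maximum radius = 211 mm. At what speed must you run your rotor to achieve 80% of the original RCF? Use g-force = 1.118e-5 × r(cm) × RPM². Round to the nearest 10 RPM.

Original rotor: r = 126 mm = 12.6 cm
RCF = 1.118 × 10⁻⁵ × r × N²
RCF_original = 1.118 × 10⁻⁵ × 12.6 × (12450)² = 1.118 × 10⁻⁵ × 12.6 × 155,002,500 ≈ 21,834.9 × g
Target RCF = 0.8 × 21,834.9 ≈ 17,467.9 × g
Your rotor: r = 211 mm = 21.1 cm
17,467.9 = 1.118 × 10⁻⁵ × 21.1 × N²
N² = 17,467.9 / (23.5898 × 10⁻⁵) = 74,048,529
N ≈ √74,048,529 ≈ 8,605.1

≈ 8610 RPM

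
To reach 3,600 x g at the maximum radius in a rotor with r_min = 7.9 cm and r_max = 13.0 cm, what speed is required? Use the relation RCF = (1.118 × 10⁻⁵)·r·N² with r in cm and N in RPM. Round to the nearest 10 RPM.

Use r_max = 13.0 cm.
RCF = 1.118 × 10⁻⁵ × r × N²
3,600 = 1.118 × 10⁻⁵ × 13 × N²
N² = 3,600 / (14.534 × 10⁻⁵) = 24,769,506
N ≈ √24,769,506 ≈ 4,976.9

4980 RPM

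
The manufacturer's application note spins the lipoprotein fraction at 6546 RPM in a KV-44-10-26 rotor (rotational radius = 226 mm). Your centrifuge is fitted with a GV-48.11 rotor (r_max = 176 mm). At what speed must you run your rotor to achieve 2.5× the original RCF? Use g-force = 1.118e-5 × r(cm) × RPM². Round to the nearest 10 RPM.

11730 RPM

Original rotor: r = 226 mm = 22.6 cm
RCF = 1.118 × 10⁻⁵ × r × N²
RCF_original = 1.118 × 10⁻⁵ × 22.6 × (6546)² = 1.118 × 10⁻⁵ × 22.6 × 42,850,116 ≈ 10,826.9 × g
Target RCF = 2.5 × 10,826.9 ≈ 27,067.2 × g
Your rotor: r = 176 mm = 17.6 cm
27,067.2 = 1.118 × 10⁻⁵ × 17.6 × N²
N² = 27,067.2 / (19.6768 × 10⁻⁵) = 137,558,953
N ≈ √137,558,953 ≈ 11,728.6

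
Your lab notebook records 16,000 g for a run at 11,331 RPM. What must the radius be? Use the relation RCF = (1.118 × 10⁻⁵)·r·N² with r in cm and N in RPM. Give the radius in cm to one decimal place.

16000 = 1.118 × 10⁻⁵ × r × (11331)²
r = 16000 / (1.118 × 10⁻⁵ × 128,391,561) = 16000 / 1435.418 ≈ 11.147 cm

r ≈ 11.1 cm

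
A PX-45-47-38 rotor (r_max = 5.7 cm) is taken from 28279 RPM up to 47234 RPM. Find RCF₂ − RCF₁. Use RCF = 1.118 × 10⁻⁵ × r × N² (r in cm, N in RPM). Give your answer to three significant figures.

91200 × g

RCF₁ = 1.118 × 10⁻⁵ × 5.7 × (28279)² = 1.118 × 10⁻⁵ × 5.7 × 799,701,841 ≈ 50,961.8 × g
RCF₂ = 1.118 × 10⁻⁵ × 5.7 × (47234)² = 1.118 × 10⁻⁵ × 5.7 × 2,231,050,756 ≈ 142,175.9 × g
Increase = 142,175.9 − 50,961.8 = 91,214.1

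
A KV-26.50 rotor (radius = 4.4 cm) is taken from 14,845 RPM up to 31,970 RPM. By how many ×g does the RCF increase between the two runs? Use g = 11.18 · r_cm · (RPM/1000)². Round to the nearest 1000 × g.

RCF₁ = 11.18 × 4.4 × (14.845)² = 11.18 × 4.4 × 220.374025 ≈ 10,840.6 × g
RCF₂ = 11.18 × 4.4 × (31.97)² = 11.18 × 4.4 × 1,022.0809 ≈ 50,278.2 × g
Increase = 50,278.2 − 10,840.6 = 39,437.6

39000 ×g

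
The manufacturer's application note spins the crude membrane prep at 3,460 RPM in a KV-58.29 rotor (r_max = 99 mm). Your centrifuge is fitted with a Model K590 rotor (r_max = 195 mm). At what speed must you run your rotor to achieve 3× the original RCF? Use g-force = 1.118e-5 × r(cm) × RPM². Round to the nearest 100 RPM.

≈ 4300 RPM

Original rotor: r = 99 mm = 9.9 cm
RCF_original = 1.118 × 10⁻⁵ × 9.9 × (3460)² = 1.118 × 10⁻⁵ × 9.9 × 11,971,600 ≈ 1,325 × g
Target RCF = 3 × 1,325 ≈ 3,975 × g
Your rotor: r = 195 mm = 19.5 cm
3,975 = 1.118 × 10⁻⁵ × 19.5 × N²
N² = 3,975 / (21.801 × 10⁻⁵) = 18,233,109
N ≈ √18,233,109 ≈ 4,270.0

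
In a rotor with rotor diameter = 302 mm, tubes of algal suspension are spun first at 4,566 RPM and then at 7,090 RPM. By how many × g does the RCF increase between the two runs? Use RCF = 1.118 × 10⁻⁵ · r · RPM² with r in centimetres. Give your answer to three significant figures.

4970 × g

r = 302 mm / 2 = 151 mm = 15.1 cm
RCF₁ = 1.118 × 10⁻⁵ × 15.1 × (4566)² = 1.118 × 10⁻⁵ × 15.1 × 20,848,356 ≈ 3,519.6 × g
RCF₂ = 1.118 × 10⁻⁵ × 15.1 × (7090)² = 1.118 × 10⁻⁵ × 15.1 × 50,268,100 ≈ 8,486.2 × g
Increase = 8,486.2 − 3,519.6 = 4,966.6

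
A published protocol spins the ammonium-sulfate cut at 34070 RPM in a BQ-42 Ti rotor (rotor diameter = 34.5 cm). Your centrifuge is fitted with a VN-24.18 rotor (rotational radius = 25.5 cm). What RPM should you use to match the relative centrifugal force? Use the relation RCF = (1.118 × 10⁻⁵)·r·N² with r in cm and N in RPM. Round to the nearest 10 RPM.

Original rotor: r = 34.5 / 2 = 17.25 cm
RCF = 1.118 × 10⁻⁵ × r × N²
RCF_original = 1.118 × 10⁻⁵ × 17.25 × (34070)² = 1.118 × 10⁻⁵ × 17.25 × 1,160,764,900 ≈ 223,859.3 × g
223,859.3 = 1.118 × 10⁻⁵ × 25.5 × N²
N² = 223,859.3 / (28.509 × 10⁻⁵) = 785,223,263
N ≈ √785,223,263 ≈ 28,021.8

28020 RPM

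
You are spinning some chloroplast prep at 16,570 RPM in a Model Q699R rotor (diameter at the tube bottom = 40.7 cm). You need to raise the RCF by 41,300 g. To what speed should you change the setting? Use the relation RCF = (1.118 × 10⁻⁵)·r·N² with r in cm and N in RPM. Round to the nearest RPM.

21356 RPM

r = 40.7 / 2 = 20.35 cm
Current RCF = 1.118 × 10⁻⁵ × 20.35 × (16570)² = 1.118 × 10⁻⁵ × 20.35 × 274,564,900 ≈ 62,467.1 × g
Target RCF = 62,467.1 + 41,300 = 103,767.1 × g
N² = 103,767.1 / (22.7513 × 10⁻⁵) = 456,093,058
N ≈ √456,093,058 ≈ 21,356.3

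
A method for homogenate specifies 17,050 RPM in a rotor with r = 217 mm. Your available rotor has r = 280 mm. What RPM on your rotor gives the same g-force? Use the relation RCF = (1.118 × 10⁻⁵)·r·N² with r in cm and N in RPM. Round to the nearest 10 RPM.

15010 RPM

Original rotor: r = 217 mm = 21.7 cm
RCF = 1.118 × 10⁻⁵ × r × N²
RCF_original = 1.118 × 10⁻⁵ × 21.7 × (17050)² = 1.118 × 10⁻⁵ × 21.7 × 290,702,500 ≈ 70,526.2 × g
Your rotor: r = 280 mm = 28.0 cm
70,526.2 = 1.118 × 10⁻⁵ × 28 × N²
N² = 70,526.2 / (31.304 × 10⁻⁵) = 225,294,531
N ≈ √225,294,531 ≈ 15,009.8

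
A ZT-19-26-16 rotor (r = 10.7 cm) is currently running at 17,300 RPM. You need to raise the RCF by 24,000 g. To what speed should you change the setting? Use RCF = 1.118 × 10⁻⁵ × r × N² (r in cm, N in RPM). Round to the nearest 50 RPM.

Current RCF = 1.118 × 10⁻⁵ × 10.7 × (17300)² = 1.118 × 10⁻⁵ × 10.7 × 299,290,000 ≈ 35,802.9 × g
Target RCF = 35,802.9 + 24,000 = 59,802.9 × g
N² = 59,802.9 / (11.9626 × 10⁻⁵) = 499,915,570
N ≈ √499,915,570 ≈ 22,358.8

≈ 22350 RPM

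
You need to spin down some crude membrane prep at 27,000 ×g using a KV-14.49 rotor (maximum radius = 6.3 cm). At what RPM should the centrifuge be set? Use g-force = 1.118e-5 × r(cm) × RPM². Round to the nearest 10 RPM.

RCF = 1.118 × 10⁻⁵ × r × N²
27,000 = 1.118 × 10⁻⁵ × 6.3 × N²
N² = 27,000 / (7.0434 × 10⁻⁵) = 383,337,593
N ≈ √383,337,593 ≈ 19,579.0

≈ 19580 RPM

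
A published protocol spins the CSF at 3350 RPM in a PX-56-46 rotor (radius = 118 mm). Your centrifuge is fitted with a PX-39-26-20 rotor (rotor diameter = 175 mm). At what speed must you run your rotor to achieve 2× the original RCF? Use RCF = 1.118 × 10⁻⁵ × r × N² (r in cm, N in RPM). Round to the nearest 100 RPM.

5500 RPM

Original rotor: r = 118 mm = 11.8 cm
RCF_original = 1.118 × 10⁻⁵ × 11.8 × (3350)² = 1.118 × 10⁻⁵ × 11.8 × 11,222,500 ≈ 1,480.5 × g
Target RCF = 2 × 1,480.5 ≈ 2,961 × g
Your rotor: r = 175 mm / 2 = 87.5 mm = 8.75 cm
2,961 = 1.118 × 10⁻⁵ × 8.75 × N²
N² = 2,961 / (9.7825 × 10⁻⁵) = 30,268,336
N ≈ √30,268,336 ≈ 5,501.7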